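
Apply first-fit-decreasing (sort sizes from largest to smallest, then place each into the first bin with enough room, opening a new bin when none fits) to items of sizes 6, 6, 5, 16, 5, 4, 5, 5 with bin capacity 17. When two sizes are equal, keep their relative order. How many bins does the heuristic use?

Sorted descending: 16, 6, 6, 5, 5, 5, 5, 4.
  16 → bin 1 (new)  [load 16/17]
  6 → bin 2 (new)  [load 6/17]
  6 → bin 2  [load 12/17]
  5 → bin 2  [load 17/17]
  5 → bin 3 (new)  [load 5/17]
  5 → bin 3  [load 10/17]
  5 → bin 3  [load 15/17]
  4 → bin 4 (new)  [load 4/17]
4 bins opened.

4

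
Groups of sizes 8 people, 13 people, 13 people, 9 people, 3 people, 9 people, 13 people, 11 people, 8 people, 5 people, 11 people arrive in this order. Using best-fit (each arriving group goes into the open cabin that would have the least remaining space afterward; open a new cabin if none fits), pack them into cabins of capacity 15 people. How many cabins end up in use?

9

  8 → cabin 1 (new)  [load 8/15]
  13 → cabin 2 (new)  [load 13/15]
  13 → cabin 3 (new)  [load 13/15]
  9 → cabin 4 (new)  [load 9/15]
  3 → cabin 4  [load 12/15]
  9 → cabin 5 (new)  [load 9/15]
  13 → cabin 6 (new)  [load 13/15]
  11 → cabin 7 (new)  [load 11/15]
  8 → cabin 8 (new)  [load 8/15]
  5 → cabin 5  [load 14/15]
  11 → cabin 9 (new)  [load 11/15]
9 cabins opened.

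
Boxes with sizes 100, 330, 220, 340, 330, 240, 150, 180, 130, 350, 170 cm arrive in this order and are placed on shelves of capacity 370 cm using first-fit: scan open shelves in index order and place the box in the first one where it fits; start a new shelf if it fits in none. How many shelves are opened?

  100 → shelf 1 (new)  [load 100/370]
  330 → shelf 2 (new)  [load 330/370]
  220 → shelf 1  [load 320/370]
  340 → shelf 3 (new)  [load 340/370]
  330 → shelf 4 (new)  [load 330/370]
  240 → shelf 5 (new)  [load 240/370]
  150 → shelf 6 (new)  [load 150/370]
  180 → shelf 6  [load 330/370]
  130 → shelf 5  [load 370/370]
  350 → shelf 7 (new)  [load 350/370]
  170 → shelf 8 (new)  [load 170/370]
8 shelves opened.

8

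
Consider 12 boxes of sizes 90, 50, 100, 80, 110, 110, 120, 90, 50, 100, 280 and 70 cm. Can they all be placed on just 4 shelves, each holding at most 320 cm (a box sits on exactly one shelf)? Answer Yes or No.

Total = 1250 cm; ⌈1250/320⌉ = 4.
The bound of 4 does not rule out 4, but exhaustive search shows no assignment into 4 shelves of capacity 320 cm exists — the minimum is 5.

No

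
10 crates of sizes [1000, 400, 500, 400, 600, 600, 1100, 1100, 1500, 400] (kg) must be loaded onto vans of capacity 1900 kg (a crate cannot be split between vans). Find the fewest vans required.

Total = 1500 + 1100 + 1100 + 1000 + 600 + 600 + 500 + 400 + 400 + 400 = 7600 kg.
Lower bound: ⌈7600/1900⌉ = 4 vans.
A packing using 5 vans:
  van 1: 1500 + 400 = 1900
  van 2: 1100 + 600 = 1700
  van 3: 1100 + 600 = 1700
  van 4: 1000 + 500 + 400 = 1900
  van 5: 400 = 400
No arrangement into 4 vans stays within capacity, so 5 is optimal.

5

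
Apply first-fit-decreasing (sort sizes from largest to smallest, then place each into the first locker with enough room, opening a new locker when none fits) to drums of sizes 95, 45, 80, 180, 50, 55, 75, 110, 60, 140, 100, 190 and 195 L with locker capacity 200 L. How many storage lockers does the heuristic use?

Sorted descending: 195, 190, 180, 140, 110, 100, 95, 80, 75, 60, 55, 50, 45.
  195 → locker 1 (new)  [load 195/200]
  190 → locker 2 (new)  [load 190/200]
  180 → locker 3 (new)  [load 180/200]
  140 → locker 4 (new)  [load 140/200]
  110 → locker 5 (new)  [load 110/200]
  100 → locker 6 (new)  [load 100/200]
  95 → locker 6  [load 195/200]
  80 → locker 5  [load 190/200]
  75 → locker 7 (new)  [load 75/200]
  60 → locker 4  [load 200/200]
  55 → locker 7  [load 130/200]
  50 → locker 7  [load 180/200]
  45 → locker 8 (new)  [load 45/200]
8 storage lockers opened.

8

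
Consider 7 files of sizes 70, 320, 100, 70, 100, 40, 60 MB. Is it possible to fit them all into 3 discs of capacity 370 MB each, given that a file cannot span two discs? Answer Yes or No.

Yes

A valid assignment using 3 discs:
  disc 1: 320 + 40 = 360
  disc 2: 100 + 100 + 70 + 70 = 340
  disc 3: 60 = 60
Every load is within 370 MB, so 3 discs suffice.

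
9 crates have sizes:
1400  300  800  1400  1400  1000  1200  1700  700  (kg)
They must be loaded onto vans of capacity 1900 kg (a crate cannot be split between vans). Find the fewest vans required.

6

Total = 1700 + 1400 + 1400 + 1400 + 1200 + 1000 + 800 + 700 + 300 = 9900 kg.
Lower bound: ⌈9900/1900⌉ = 6 vans.
A packing using 6 vans:
  van 1: 1700 = 1700
  van 2: 1400 + 300 = 1700
  van 3: 1400 = 1400
  van 4: 1400 = 1400
  van 5: 1200 + 700 = 1900
  van 6: 1000 + 800 = 1800
This matches the lower bound, so 6 is optimal.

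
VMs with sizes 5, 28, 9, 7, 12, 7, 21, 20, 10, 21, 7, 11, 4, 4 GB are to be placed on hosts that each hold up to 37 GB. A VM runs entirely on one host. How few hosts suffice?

Total = 28 + 21 + 21 + 20 + 12 + 11 + 10 + 9 + 7 + 7 + 7 + 5 + 4 + 4 = 166 GB.
Lower bound: ⌈166/37⌉ = 5 hosts.
A packing using 5 hosts:
  host 1: 28 + 9 = 37
  host 2: 21 + 12 + 4 = 37
  host 3: 21 + 11 + 5 = 37
  host 4: 20 + 10 + 7 = 37
  host 5: 7 + 7 + 4 = 18
This matches the lower bound, so 5 is optimal.

5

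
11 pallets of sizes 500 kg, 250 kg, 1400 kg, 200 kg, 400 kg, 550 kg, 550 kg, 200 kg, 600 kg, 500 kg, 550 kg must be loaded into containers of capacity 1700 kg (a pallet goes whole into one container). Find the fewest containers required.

Total = 1400 + 600 + 550 + 550 + 550 + 500 + 500 + 400 + 250 + 200 + 200 = 5700 kg.
Lower bound: ⌈5700/1700⌉ = 4 containers.
A packing using 4 containers:
  container 1: 1400 + 250 = 1650
  container 2: 600 + 550 + 550 = 1700
  container 3: 550 + 500 + 500 = 1550
  container 4: 400 + 200 + 200 = 800
This matches the lower bound, so 4 is optimal.

4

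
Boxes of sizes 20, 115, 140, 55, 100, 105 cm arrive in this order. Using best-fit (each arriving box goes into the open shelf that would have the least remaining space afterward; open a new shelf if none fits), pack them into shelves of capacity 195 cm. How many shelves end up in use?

4

  20 → shelf 1 (new)  [load 20/195]
  115 → shelf 1  [load 135/195]
  140 → shelf 2 (new)  [load 140/195]
  55 → shelf 2  [load 195/195]
  100 → shelf 3 (new)  [load 100/195]
  105 → shelf 4 (new)  [load 105/195]
4 shelves opened.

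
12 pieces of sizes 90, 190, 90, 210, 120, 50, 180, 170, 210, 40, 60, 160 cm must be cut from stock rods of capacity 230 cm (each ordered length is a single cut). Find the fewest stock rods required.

8

Total = 210 + 210 + 190 + 180 + 170 + 160 + 120 + 90 + 90 + 60 + 50 + 40 = 1570 cm.
Lower bound: ⌈1570/230⌉ = 7 stock rods.
A packing using 8 stock rods:
  stock rod 1: 210 = 210
  stock rod 2: 210 = 210
  stock rod 3: 190 + 40 = 230
  stock rod 4: 180 + 50 = 230
  stock rod 5: 170 + 60 = 230
  stock rod 6: 160 = 160
  stock rod 7: 120 + 90 = 210
  stock rod 8: 90 = 90
No arrangement into 7 stock rods stays within capacity, so 8 is optimal.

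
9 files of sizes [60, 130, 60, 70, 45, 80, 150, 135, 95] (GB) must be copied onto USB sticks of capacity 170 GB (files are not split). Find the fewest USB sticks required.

Total = 150 + 135 + 130 + 95 + 80 + 70 + 60 + 60 + 45 = 825 GB.
Lower bound: ⌈825/170⌉ = 5 USB sticks.
A packing using 6 USB sticks:
  USB stick 1: 150 = 150
  USB stick 2: 135 = 135
  USB stick 3: 130 = 130
  USB stick 4: 95 + 70 = 165
  USB stick 5: 80 + 60 = 140
  USB stick 6: 60 + 45 = 105
No arrangement into 5 USB sticks stays within capacity, so 6 is optimal.

6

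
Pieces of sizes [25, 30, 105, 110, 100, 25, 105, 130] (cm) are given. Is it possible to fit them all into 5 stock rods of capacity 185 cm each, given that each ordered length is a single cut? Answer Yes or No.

Yes

A valid assignment using 5 stock rods:
  stock rod 1: 130 + 30 + 25 = 185
  stock rod 2: 110 + 25 = 135
  stock rod 3: 105 = 105
  stock rod 4: 105 = 105
  stock rod 5: 100 = 100
Every load is within 185 cm, so 5 stock rods suffice.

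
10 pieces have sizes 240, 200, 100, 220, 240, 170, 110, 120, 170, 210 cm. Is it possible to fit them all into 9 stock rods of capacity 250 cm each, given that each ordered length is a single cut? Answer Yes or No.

Yes

A valid assignment using 9 stock rods:
  stock rod 1: 240 = 240
  stock rod 2: 240 = 240
  stock rod 3: 220 = 220
  stock rod 4: 210 = 210
  stock rod 5: 200 = 200
  stock rod 6: 170 = 170
  stock rod 7: 170 = 170
  stock rod 8: 120 + 110 = 230
  stock rod 9: 100 = 100
Every load is within 250 cm, so 9 stock rods suffice.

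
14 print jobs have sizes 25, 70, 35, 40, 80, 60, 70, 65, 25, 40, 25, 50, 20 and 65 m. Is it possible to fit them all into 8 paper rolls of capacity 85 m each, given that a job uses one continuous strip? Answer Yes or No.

Total = 670 m; ⌈670/85⌉ = 8.
The bound of 8 does not rule out 8, but exhaustive search shows no assignment into 8 paper rolls of capacity 85 m exists — the minimum is 9.

No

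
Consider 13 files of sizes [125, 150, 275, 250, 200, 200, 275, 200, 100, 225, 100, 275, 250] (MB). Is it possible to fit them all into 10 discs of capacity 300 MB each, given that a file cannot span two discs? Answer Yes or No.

Yes

A valid assignment using 10 discs:
  disc 1: 275 = 275
  disc 2: 275 = 275
  disc 3: 275 = 275
  disc 4: 250 = 250
  disc 5: 250 = 250
  disc 6: 225 = 225
  disc 7: 200 + 100 = 300
  disc 8: 200 + 100 = 300
  disc 9: 200 = 200
  disc 10: 150 + 125 = 275
Every load is within 300 MB, so 10 discs suffice.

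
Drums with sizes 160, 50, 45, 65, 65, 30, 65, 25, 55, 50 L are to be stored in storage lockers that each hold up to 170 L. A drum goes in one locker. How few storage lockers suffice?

4

Total = 160 + 65 + 65 + 65 + 55 + 50 + 50 + 45 + 30 + 25 = 610 L.
Lower bound: ⌈610/170⌉ = 4 storage lockers.
A packing using 4 storage lockers:
  locker 1: 160 = 160
  locker 2: 65 + 65 + 30 = 160
  locker 3: 65 + 55 + 50 = 170
  locker 4: 50 + 45 + 25 = 120
This matches the lower bound, so 4 is optimal.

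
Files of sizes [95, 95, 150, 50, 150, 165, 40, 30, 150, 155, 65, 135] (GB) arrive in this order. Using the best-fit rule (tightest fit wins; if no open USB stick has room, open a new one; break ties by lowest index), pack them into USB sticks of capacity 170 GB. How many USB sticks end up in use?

  95 → USB stick 1 (new)  [load 95/170]
  95 → USB stick 2 (new)  [load 95/170]
  150 → USB stick 3 (new)  [load 150/170]
  50 → USB stick 1  [load 145/170]
  150 → USB stick 4 (new)  [load 150/170]
  165 → USB stick 5 (new)  [load 165/170]
  40 → USB stick 2  [load 135/170]
  30 → USB stick 2  [load 165/170]
  150 → USB stick 6 (new)  [load 150/170]
  155 → USB stick 7 (new)  [load 155/170]
  65 → USB stick 8 (new)  [load 65/170]
  135 → USB stick 9 (new)  [load 135/170]
9 USB sticks opened.

9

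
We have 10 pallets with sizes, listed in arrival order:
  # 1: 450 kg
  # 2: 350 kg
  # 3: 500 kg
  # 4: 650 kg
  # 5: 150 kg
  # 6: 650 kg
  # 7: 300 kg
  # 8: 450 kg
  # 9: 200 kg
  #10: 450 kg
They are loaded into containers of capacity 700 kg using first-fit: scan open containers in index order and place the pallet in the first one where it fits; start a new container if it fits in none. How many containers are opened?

  450 → container 1 (new)  [load 450/700]
  350 → container 2 (new)  [load 350/700]
  500 → container 3 (new)  [load 500/700]
  650 → container 4 (new)  [load 650/700]
  150 → container 1  [load 600/700]
  650 → container 5 (new)  [load 650/700]
  300 → container 2  [load 650/700]
  450 → container 6 (new)  [load 450/700]
  200 → container 3  [load 700/700]
  450 → container 7 (new)  [load 450/700]
7 containers opened.

7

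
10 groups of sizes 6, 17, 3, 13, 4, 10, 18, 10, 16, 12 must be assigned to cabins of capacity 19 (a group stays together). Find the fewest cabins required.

7

Total = 18 + 17 + 16 + 13 + 12 + 10 + 10 + 6 + 4 + 3 = 109.
Lower bound: ⌈109/19⌉ = 6 cabins.
Also, 7 groups each exceed 19/2, and no two of those can share a cabin, so at least 7 cabins are needed.
A packing using 7 cabins:
  cabin 1: 18 = 18
  cabin 2: 17 = 17
  cabin 3: 16 + 3 = 19
  cabin 4: 13 + 6 = 19
  cabin 5: 12 + 4 = 16
  cabin 6: 10 = 10
  cabin 7: 10 = 10
This matches the lower bound, so 7 is optimal.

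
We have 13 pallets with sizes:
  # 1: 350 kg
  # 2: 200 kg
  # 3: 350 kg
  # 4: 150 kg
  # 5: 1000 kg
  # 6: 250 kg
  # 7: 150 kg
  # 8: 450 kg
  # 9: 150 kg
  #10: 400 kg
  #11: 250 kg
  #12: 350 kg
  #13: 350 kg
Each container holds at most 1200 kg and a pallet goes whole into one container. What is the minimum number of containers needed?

4

Total = 1000 + 450 + 400 + 350 + 350 + 350 + 350 + 250 + 250 + 200 + 150 + 150 + 150 = 4400 kg.
Lower bound: ⌈4400/1200⌉ = 4 containers.
A packing using 4 containers:
  container 1: 1000 + 200 = 1200
  container 2: 450 + 400 + 350 = 1200
  container 3: 350 + 350 + 350 + 150 = 1200
  container 4: 250 + 250 + 150 + 150 = 800
This matches the lower bound, so 4 is optimal.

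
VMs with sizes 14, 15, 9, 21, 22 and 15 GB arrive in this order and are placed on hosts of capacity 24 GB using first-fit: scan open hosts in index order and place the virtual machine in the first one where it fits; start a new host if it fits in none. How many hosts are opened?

5

  14 → host 1 (new)  [load 14/24]
  15 → host 2 (new)  [load 15/24]
  9 → host 1  [load 23/24]
  21 → host 3 (new)  [load 21/24]
  22 → host 4 (new)  [load 22/24]
  15 → host 5 (new)  [load 15/24]
5 hosts opened.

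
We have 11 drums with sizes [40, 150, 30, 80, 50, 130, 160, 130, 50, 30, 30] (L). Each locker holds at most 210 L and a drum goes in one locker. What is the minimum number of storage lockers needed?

Total = 160 + 150 + 130 + 130 + 80 + 50 + 50 + 40 + 30 + 30 + 30 = 880 L.
Lower bound: ⌈880/210⌉ = 5 storage lockers.
A packing using 5 storage lockers:
  locker 1: 160 + 50 = 210
  locker 2: 150 + 50 = 200
  locker 3: 130 + 80 = 210
  locker 4: 130 + 40 + 30 = 200
  locker 5: 30 + 30 = 60
This matches the lower bound, so 5 is optimal.

5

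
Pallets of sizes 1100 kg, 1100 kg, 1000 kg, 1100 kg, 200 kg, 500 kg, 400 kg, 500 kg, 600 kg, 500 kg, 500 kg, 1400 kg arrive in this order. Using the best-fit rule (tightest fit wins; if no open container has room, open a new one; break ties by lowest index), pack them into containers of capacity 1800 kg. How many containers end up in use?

6

  1100 → container 1 (new)  [load 1100/1800]
  1100 → container 2 (new)  [load 1100/1800]
  1000 → container 3 (new)  [load 1000/1800]
  1100 → container 4 (new)  [load 1100/1800]
  200 → container 1  [load 1300/1800]
  500 → container 1  [load 1800/1800]
  400 → container 2  [load 1500/1800]
  500 → container 4  [load 1600/1800]
  600 → container 3  [load 1600/1800]
  500 → container 5 (new)  [load 500/1800]
  500 → container 5  [load 1000/1800]
  1400 → container 6 (new)  [load 1400/1800]
6 containers opened.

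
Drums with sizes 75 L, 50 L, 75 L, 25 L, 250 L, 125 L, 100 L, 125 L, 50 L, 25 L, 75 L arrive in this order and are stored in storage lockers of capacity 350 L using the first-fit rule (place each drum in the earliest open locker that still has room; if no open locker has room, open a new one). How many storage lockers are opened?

  75 → locker 1 (new)  [load 75/350]
  50 → locker 1  [load 125/350]
  75 → locker 1  [load 200/350]
  25 → locker 1  [load 225/350]
  250 → locker 2 (new)  [load 250/350]
  125 → locker 1  [load 350/350]
  100 → locker 2  [load 350/350]
  125 → locker 3 (new)  [load 125/350]
  50 → locker 3  [load 175/350]
  25 → locker 3  [load 200/350]
  75 → locker 3  [load 275/350]
3 storage lockers opened.

3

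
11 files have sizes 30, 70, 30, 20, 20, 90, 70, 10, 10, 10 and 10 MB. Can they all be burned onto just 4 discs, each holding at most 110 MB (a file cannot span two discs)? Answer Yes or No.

Yes

A valid assignment using 4 discs:
  disc 1: 90 + 20 = 110
  disc 2: 70 + 30 + 10 = 110
  disc 3: 70 + 30 + 10 = 110
  disc 4: 20 + 10 + 10 = 40
Every load is within 110 MB, so 4 discs suffice.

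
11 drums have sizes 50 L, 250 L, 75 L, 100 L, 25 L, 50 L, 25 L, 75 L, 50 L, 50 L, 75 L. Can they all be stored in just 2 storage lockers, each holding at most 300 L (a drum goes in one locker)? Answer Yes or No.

Total = 825 L; ⌈825/300⌉ = 3.
At least 3 storage lockers are required, but only 2 are allowed.

No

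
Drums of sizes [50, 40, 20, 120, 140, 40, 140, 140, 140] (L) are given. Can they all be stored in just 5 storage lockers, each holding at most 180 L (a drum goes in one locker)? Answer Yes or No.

Yes

A valid assignment using 5 storage lockers:
  locker 1: 140 + 40 = 180
  locker 2: 140 + 40 = 180
  locker 3: 140 + 20 = 160
  locker 4: 140 = 140
  locker 5: 120 + 50 = 170
Every load is within 180 L, so 5 storage lockers suffice.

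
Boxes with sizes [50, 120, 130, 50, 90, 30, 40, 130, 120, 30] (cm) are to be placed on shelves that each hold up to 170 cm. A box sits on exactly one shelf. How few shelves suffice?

5

Total = 130 + 130 + 120 + 120 + 90 + 50 + 50 + 40 + 30 + 30 = 790 cm.
Lower bound: ⌈790/170⌉ = 5 shelves.
A packing using 5 shelves:
  shelf 1: 130 + 40 = 170
  shelf 2: 130 + 30 = 160
  shelf 3: 120 + 50 = 170
  shelf 4: 120 + 50 = 170
  shelf 5: 90 + 30 = 120
This matches the lower bound, so 5 is optimal.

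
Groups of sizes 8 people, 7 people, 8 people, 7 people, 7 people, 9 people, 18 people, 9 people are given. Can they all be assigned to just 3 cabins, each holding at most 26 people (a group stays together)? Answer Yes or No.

Yes

A valid assignment using 3 cabins:
  cabin 1: 18 + 8 = 26
  cabin 2: 9 + 9 + 8 = 26
  cabin 3: 7 + 7 + 7 = 21
Every load is within 26 people, so 3 cabins suffice.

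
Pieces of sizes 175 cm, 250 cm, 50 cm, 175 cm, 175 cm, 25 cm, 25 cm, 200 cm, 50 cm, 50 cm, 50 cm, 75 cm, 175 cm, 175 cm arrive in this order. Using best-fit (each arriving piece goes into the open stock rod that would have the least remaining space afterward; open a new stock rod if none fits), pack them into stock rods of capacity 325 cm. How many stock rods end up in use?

  175 → stock rod 1 (new)  [load 175/325]
  250 → stock rod 2 (new)  [load 250/325]
  50 → stock rod 2  [load 300/325]
  175 → stock rod 3 (new)  [load 175/325]
  175 → stock rod 4 (new)  [load 175/325]
  25 → stock rod 2  [load 325/325]
  25 → stock rod 1  [load 200/325]
  200 → stock rod 5 (new)  [load 200/325]
  50 → stock rod 1  [load 250/325]
  50 → stock rod 1  [load 300/325]
  50 → stock rod 5  [load 250/325]
  75 → stock rod 5  [load 325/325]
  175 → stock rod 6 (new)  [load 175/325]
  175 → stock rod 7 (new)  [load 175/325]
7 stock rods opened.

7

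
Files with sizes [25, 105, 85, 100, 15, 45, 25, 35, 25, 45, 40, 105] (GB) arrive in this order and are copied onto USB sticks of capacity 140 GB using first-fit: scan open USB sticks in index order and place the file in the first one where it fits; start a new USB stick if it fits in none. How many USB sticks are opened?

  25 → USB stick 1 (new)  [load 25/140]
  105 → USB stick 1  [load 130/140]
  85 → USB stick 2 (new)  [load 85/140]
  100 → USB stick 3 (new)  [load 100/140]
  15 → USB stick 2  [load 100/140]
  45 → USB stick 4 (new)  [load 45/140]
  25 → USB stick 2  [load 125/140]
  35 → USB stick 3  [load 135/140]
  25 → USB stick 4  [load 70/140]
  45 → USB stick 4  [load 115/140]
  40 → USB stick 5 (new)  [load 40/140]
  105 → USB stick 6 (new)  [load 105/140]
6 USB sticks opened.

6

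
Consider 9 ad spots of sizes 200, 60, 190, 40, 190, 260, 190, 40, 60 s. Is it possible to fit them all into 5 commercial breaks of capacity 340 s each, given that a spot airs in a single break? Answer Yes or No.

Yes

A valid assignment using 5 commercial breaks:
  break 1: 260 + 60 = 320
  break 2: 200 + 60 + 40 + 40 = 340
  break 3: 190 = 190
  break 4: 190 = 190
  break 5: 190 = 190
Every load is within 340 s, so 5 commercial breaks suffice.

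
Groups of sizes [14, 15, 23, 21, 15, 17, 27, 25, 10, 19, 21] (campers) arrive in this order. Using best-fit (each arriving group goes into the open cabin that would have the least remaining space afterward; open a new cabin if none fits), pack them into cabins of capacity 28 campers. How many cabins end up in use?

  14 → cabin 1 (new)  [load 14/28]
  15 → cabin 2 (new)  [load 15/28]
  23 → cabin 3 (new)  [load 23/28]
  21 → cabin 4 (new)  [load 21/28]
  15 → cabin 5 (new)  [load 15/28]
  17 → cabin 6 (new)  [load 17/28]
  27 → cabin 7 (new)  [load 27/28]
  25 → cabin 8 (new)  [load 25/28]
  10 → cabin 6  [load 27/28]
  19 → cabin 9 (new)  [load 19/28]
  21 → cabin 10 (new)  [load 21/28]
10 cabins opened.

10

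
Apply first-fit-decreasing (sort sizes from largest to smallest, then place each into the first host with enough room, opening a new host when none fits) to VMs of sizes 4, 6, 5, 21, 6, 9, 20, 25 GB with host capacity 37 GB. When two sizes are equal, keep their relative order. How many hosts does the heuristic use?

3

Sorted descending: 25, 21, 20, 9, 6, 6, 5, 4.
  25 → host 1 (new)  [load 25/37]
  21 → host 2 (new)  [load 21/37]
  20 → host 3 (new)  [load 20/37]
  9 → host 1  [load 34/37]
  6 → host 2  [load 27/37]
  6 → host 2  [load 33/37]
  5 → host 3  [load 25/37]
  4 → host 2  [load 37/37]
3 hosts opened.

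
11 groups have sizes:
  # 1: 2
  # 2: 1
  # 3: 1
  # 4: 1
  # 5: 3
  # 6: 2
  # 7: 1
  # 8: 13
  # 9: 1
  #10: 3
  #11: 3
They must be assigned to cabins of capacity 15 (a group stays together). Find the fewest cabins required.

3

Total = 13 + 3 + 3 + 3 + 2 + 2 + 1 + 1 + 1 + 1 + 1 = 31.
Lower bound: ⌈31/15⌉ = 3 cabins.
A packing using 3 cabins:
  cabin 1: 13 + 2 = 15
  cabin 2: 3 + 3 + 3 + 2 + 1 + 1 + 1 + 1 = 15
  cabin 3: 1 = 1
This matches the lower bound, so 3 is optimal.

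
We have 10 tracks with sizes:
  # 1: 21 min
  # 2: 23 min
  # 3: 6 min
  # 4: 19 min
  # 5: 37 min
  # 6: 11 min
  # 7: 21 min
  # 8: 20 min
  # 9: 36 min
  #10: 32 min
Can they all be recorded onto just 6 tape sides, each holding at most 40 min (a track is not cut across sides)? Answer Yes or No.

No

Total = 226 min; ⌈226/40⌉ = 6.
The bound of 6 does not rule out 6, but exhaustive search shows no assignment into 6 tape sides of capacity 40 min exists — the minimum is 7.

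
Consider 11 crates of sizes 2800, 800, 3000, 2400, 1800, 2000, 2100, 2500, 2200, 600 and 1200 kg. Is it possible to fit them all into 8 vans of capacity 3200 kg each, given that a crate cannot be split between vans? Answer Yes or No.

A valid assignment using 8 vans:
  van 1: 3000 = 3000
  van 2: 2800 = 2800
  van 3: 2500 + 600 = 3100
  van 4: 2400 + 800 = 3200
  van 5: 2200 = 2200
  van 6: 2100 = 2100
  van 7: 2000 + 1200 = 3200
  van 8: 1800 = 1800
Every load is within 3200 kg, so 8 vans suffice.

Yes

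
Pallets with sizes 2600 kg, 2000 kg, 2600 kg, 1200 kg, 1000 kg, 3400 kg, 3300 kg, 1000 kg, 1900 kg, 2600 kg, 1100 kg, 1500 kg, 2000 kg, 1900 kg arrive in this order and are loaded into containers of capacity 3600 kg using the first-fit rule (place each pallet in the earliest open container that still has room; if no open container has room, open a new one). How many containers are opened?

  2600 → container 1 (new)  [load 2600/3600]
  2000 → container 2 (new)  [load 2000/3600]
  2600 → container 3 (new)  [load 2600/3600]
  1200 → container 2  [load 3200/3600]
  1000 → container 1  [load 3600/3600]
  3400 → container 4 (new)  [load 3400/3600]
  3300 → container 5 (new)  [load 3300/3600]
  1000 → container 3  [load 3600/3600]
  1900 → container 6 (new)  [load 1900/3600]
  2600 → container 7 (new)  [load 2600/3600]
  1100 → container 6  [load 3000/3600]
  1500 → container 8 (new)  [load 1500/3600]
  2000 → container 8  [load 3500/3600]
  1900 → container 9 (new)  [load 1900/3600]
9 containers opened.

9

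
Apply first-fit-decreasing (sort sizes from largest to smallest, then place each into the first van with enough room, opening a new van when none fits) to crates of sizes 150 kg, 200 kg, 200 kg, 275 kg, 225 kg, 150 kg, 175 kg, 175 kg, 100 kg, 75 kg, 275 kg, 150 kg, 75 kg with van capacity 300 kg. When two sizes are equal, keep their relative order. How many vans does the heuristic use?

9

Sorted descending: 275, 275, 225, 200, 200, 175, 175, 150, 150, 150, 100, 75, 75.
  275 → van 1 (new)  [load 275/300]
  275 → van 2 (new)  [load 275/300]
  225 → van 3 (new)  [load 225/300]
  200 → van 4 (new)  [load 200/300]
  200 → van 5 (new)  [load 200/300]
  175 → van 6 (new)  [load 175/300]
  175 → van 7 (new)  [load 175/300]
  150 → van 8 (new)  [load 150/300]
  150 → van 8  [load 300/300]
  150 → van 9 (new)  [load 150/300]
  100 → van 4  [load 300/300]
  75 → van 3  [load 300/300]
  75 → van 5  [load 275/300]
9 vans opened.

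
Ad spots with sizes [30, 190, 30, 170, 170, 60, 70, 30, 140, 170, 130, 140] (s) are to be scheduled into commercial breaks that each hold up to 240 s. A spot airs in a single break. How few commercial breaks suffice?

7

Total = 190 + 170 + 170 + 170 + 140 + 140 + 130 + 70 + 60 + 30 + 30 + 30 = 1330 s.
Lower bound: ⌈1330/240⌉ = 6 commercial breaks.
Also, 7 ad spots each exceed 120 s, and no two of those can share a break, so at least 7 commercial breaks are needed.
A packing using 7 commercial breaks:
  break 1: 190 + 30 = 220
  break 2: 170 + 70 = 240
  break 3: 170 + 60 = 230
  break 4: 170 + 30 + 30 = 230
  break 5: 140 = 140
  break 6: 140 = 140
  break 7: 130 = 130
This matches the lower bound, so 7 is optimal.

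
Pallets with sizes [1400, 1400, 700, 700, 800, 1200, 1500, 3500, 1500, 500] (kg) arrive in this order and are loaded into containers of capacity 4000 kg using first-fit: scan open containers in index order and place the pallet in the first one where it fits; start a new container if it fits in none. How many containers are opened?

  1400 → container 1 (new)  [load 1400/4000]
  1400 → container 1  [load 2800/4000]
  700 → container 1  [load 3500/4000]
  700 → container 2 (new)  [load 700/4000]
  800 → container 2  [load 1500/4000]
  1200 → container 2  [load 2700/4000]
  1500 → container 3 (new)  [load 1500/4000]
  3500 → container 4 (new)  [load 3500/4000]
  1500 → container 3  [load 3000/4000]
  500 → container 1  [load 4000/4000]
4 containers opened.

4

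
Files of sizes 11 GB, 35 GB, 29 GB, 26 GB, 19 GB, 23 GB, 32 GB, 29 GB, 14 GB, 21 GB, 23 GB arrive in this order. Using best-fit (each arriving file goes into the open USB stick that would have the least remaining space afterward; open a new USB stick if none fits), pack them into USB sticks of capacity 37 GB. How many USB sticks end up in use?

9

  11 → USB stick 1 (new)  [load 11/37]
  35 → USB stick 2 (new)  [load 35/37]
  29 → USB stick 3 (new)  [load 29/37]
  26 → USB stick 1  [load 37/37]
  19 → USB stick 4 (new)  [load 19/37]
  23 → USB stick 5 (new)  [load 23/37]
  32 → USB stick 6 (new)  [load 32/37]
  29 → USB stick 7 (new)  [load 29/37]
  14 → USB stick 5  [load 37/37]
  21 → USB stick 8 (new)  [load 21/37]
  23 → USB stick 9 (new)  [load 23/37]
9 USB sticks opened.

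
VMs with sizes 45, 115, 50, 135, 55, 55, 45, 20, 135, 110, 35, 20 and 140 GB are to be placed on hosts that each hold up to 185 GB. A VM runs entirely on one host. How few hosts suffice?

Total = 140 + 135 + 135 + 115 + 110 + 55 + 55 + 50 + 45 + 45 + 35 + 20 + 20 = 960 GB.
Lower bound: ⌈960/185⌉ = 6 hosts.
A packing using 6 hosts:
  host 1: 140 + 45 = 185
  host 2: 135 + 50 = 185
  host 3: 135 + 45 = 180
  host 4: 115 + 55 = 170
  host 5: 110 + 55 + 20 = 185
  host 6: 35 + 20 = 55
This matches the lower bound, so 6 is optimal.

6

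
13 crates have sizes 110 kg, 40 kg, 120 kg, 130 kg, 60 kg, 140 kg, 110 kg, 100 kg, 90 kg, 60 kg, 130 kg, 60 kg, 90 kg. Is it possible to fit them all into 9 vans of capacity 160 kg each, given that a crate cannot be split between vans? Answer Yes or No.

A valid assignment using 9 vans:
  van 1: 140 = 140
  van 2: 130 = 130
  van 3: 130 = 130
  van 4: 120 + 40 = 160
  van 5: 110 = 110
  van 6: 110 = 110
  van 7: 100 + 60 = 160
  van 8: 90 + 60 = 150
  van 9: 90 + 60 = 150
Every load is within 160 kg, so 9 vans suffice.

Yes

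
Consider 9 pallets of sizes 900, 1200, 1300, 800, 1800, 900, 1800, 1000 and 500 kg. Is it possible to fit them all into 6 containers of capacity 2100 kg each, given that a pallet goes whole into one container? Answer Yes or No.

A valid assignment using 6 containers:
  container 1: 1800 = 1800
  container 2: 1800 = 1800
  container 3: 1300 + 800 = 2100
  container 4: 1200 + 900 = 2100
  container 5: 1000 + 900 = 1900
  container 6: 500 = 500
Every load is within 2100 kg, so 6 containers suffice.

Yes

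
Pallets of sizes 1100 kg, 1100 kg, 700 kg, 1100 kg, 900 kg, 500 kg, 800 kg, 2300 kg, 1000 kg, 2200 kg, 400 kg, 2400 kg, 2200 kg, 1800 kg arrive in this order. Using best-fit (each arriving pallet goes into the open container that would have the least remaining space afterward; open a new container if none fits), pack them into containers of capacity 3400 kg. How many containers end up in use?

7

  1100 → container 1 (new)  [load 1100/3400]
  1100 → container 1  [load 2200/3400]
  700 → container 1  [load 2900/3400]
  1100 → container 2 (new)  [load 1100/3400]
  900 → container 2  [load 2000/3400]
  500 → container 1  [load 3400/3400]
  800 → container 2  [load 2800/3400]
  2300 → container 3 (new)  [load 2300/3400]
  1000 → container 3  [load 3300/3400]
  2200 → container 4 (new)  [load 2200/3400]
  400 → container 2  [load 3200/3400]
  2400 → container 5 (new)  [load 2400/3400]
  2200 → container 6 (new)  [load 2200/3400]
  1800 → container 7 (new)  [load 1800/3400]
7 containers opened.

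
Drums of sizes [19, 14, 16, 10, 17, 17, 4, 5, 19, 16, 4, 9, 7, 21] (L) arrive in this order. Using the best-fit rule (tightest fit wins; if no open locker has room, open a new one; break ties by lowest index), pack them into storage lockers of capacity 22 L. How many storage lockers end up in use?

9

  19 → locker 1 (new)  [load 19/22]
  14 → locker 2 (new)  [load 14/22]
  16 → locker 3 (new)  [load 16/22]
  10 → locker 4 (new)  [load 10/22]
  17 → locker 5 (new)  [load 17/22]
  17 → locker 6 (new)  [load 17/22]
  4 → locker 5  [load 21/22]
  5 → locker 6  [load 22/22]
  19 → locker 7 (new)  [load 19/22]
  16 → locker 8 (new)  [load 16/22]
  4 → locker 3  [load 20/22]
  9 → locker 4  [load 19/22]
  7 → locker 2  [load 21/22]
  21 → locker 9 (new)  [load 21/22]
9 storage lockers opened.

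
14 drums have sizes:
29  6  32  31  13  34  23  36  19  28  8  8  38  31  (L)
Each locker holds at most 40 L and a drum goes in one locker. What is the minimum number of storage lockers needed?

Total = 38 + 36 + 34 + 32 + 31 + 31 + 29 + 28 + 23 + 19 + 13 + 8 + 8 + 6 = 336 L.
Lower bound: ⌈336/40⌉ = 9 storage lockers.
A packing using 10 storage lockers:
  locker 1: 38 = 38
  locker 2: 36 = 36
  locker 3: 34 + 6 = 40
  locker 4: 32 + 8 = 40
  locker 5: 31 + 8 = 39
  locker 6: 31 = 31
  locker 7: 29 = 29
  locker 8: 28 = 28
  locker 9: 23 + 13 = 36
  locker 10: 19 = 19
No arrangement into 9 storage lockers stays within capacity, so 10 is optimal.

10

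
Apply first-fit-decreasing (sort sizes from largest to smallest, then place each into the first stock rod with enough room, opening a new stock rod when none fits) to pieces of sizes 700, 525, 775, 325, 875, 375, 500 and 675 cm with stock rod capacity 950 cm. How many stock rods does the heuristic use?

6

Sorted descending: 875, 775, 700, 675, 525, 500, 375, 325.
  875 → stock rod 1 (new)  [load 875/950]
  775 → stock rod 2 (new)  [load 775/950]
  700 → stock rod 3 (new)  [load 700/950]
  675 → stock rod 4 (new)  [load 675/950]
  525 → stock rod 5 (new)  [load 525/950]
  500 → stock rod 6 (new)  [load 500/950]
  375 → stock rod 5  [load 900/950]
  325 → stock rod 6  [load 825/950]
6 stock rods opened.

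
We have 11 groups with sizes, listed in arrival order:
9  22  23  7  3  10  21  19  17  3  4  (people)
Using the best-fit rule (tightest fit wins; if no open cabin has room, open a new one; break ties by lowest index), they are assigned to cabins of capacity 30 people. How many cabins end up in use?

  9 → cabin 1 (new)  [load 9/30]
  22 → cabin 2 (new)  [load 22/30]
  23 → cabin 3 (new)  [load 23/30]
  7 → cabin 3  [load 30/30]
  3 → cabin 2  [load 25/30]
  10 → cabin 1  [load 19/30]
  21 → cabin 4 (new)  [load 21/30]
  19 → cabin 5 (new)  [load 19/30]
  17 → cabin 6 (new)  [load 17/30]
  3 → cabin 2  [load 28/30]
  4 → cabin 4  [load 25/30]
6 cabins opened.

6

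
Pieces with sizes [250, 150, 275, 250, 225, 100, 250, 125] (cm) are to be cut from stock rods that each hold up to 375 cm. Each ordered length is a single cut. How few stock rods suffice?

5

Total = 275 + 250 + 250 + 250 + 225 + 150 + 125 + 100 = 1625 cm.
Lower bound: ⌈1625/375⌉ = 5 stock rods.
A packing using 5 stock rods:
  stock rod 1: 275 + 100 = 375
  stock rod 2: 250 + 125 = 375
  stock rod 3: 250 = 250
  stock rod 4: 250 = 250
  stock rod 5: 225 + 150 = 375
This matches the lower bound, so 5 is optimal.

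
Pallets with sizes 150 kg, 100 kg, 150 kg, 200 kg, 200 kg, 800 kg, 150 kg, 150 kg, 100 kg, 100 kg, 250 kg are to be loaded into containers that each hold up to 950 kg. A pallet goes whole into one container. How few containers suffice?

3

Total = 800 + 250 + 200 + 200 + 150 + 150 + 150 + 150 + 100 + 100 + 100 = 2350 kg.
Lower bound: ⌈2350/950⌉ = 3 containers.
A packing using 3 containers:
  container 1: 800 + 150 = 950
  container 2: 250 + 200 + 200 + 150 + 150 = 950
  container 3: 150 + 100 + 100 + 100 = 450
This matches the lower bound, so 3 is optimal.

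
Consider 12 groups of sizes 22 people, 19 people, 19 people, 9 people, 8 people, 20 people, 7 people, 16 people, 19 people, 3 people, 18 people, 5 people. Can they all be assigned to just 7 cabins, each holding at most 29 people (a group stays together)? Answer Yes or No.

A valid assignment using 7 cabins:
  cabin 1: 22 + 7 = 29
  cabin 2: 20 + 9 = 29
  cabin 3: 19 + 8 = 27
  cabin 4: 19 + 5 + 3 = 27
  cabin 5: 19 = 19
  cabin 6: 18 = 18
  cabin 7: 16 = 16
Every load is within 29 people, so 7 cabins suffice.

Yes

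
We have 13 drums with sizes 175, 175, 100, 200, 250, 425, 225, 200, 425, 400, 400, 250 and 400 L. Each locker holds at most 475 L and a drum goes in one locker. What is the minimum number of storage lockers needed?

9

Total = 425 + 425 + 400 + 400 + 400 + 250 + 250 + 225 + 200 + 200 + 175 + 175 + 100 = 3625 L.
Lower bound: ⌈3625/475⌉ = 8 storage lockers.
A packing using 9 storage lockers:
  locker 1: 425 = 425
  locker 2: 425 = 425
  locker 3: 400 = 400
  locker 4: 400 = 400
  locker 5: 400 = 400
  locker 6: 250 + 225 = 475
  locker 7: 250 + 200 = 450
  locker 8: 200 + 175 + 100 = 475
  locker 9: 175 = 175
No arrangement into 8 storage lockers stays within capacity, so 9 is optimal.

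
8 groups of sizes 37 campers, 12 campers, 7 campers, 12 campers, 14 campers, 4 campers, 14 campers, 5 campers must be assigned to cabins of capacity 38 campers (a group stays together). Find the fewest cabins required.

3

Total = 37 + 14 + 14 + 12 + 12 + 7 + 5 + 4 = 105 campers.
Lower bound: ⌈105/38⌉ = 3 cabins.
A packing using 3 cabins:
  cabin 1: 37 = 37
  cabin 2: 14 + 14 + 7 = 35
  cabin 3: 12 + 12 + 5 + 4 = 33
This matches the lower bound, so 3 is optimal.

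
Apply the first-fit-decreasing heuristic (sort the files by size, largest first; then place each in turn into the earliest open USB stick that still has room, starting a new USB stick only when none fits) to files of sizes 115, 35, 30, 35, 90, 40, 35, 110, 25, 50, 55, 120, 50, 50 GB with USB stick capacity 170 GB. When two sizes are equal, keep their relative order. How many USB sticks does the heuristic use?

Sorted descending: 120, 115, 110, 90, 55, 50, 50, 50, 40, 35, 35, 35, 30, 25.
  120 → USB stick 1 (new)  [load 120/170]
  115 → USB stick 2 (new)  [load 115/170]
  110 → USB stick 3 (new)  [load 110/170]
  90 → USB stick 4 (new)  [load 90/170]
  55 → USB stick 2  [load 170/170]
  50 → USB stick 1  [load 170/170]
  50 → USB stick 3  [load 160/170]
  50 → USB stick 4  [load 140/170]
  40 → USB stick 5 (new)  [load 40/170]
  35 → USB stick 5  [load 75/170]
  35 → USB stick 5  [load 110/170]
  35 → USB stick 5  [load 145/170]
  30 → USB stick 4  [load 170/170]
  25 → USB stick 5  [load 170/170]
5 USB sticks opened.

5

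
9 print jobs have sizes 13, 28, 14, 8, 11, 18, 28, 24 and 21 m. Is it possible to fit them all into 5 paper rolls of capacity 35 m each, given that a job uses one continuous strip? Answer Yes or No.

Total = 165 m; ⌈165/35⌉ = 5.
The bound of 5 does not rule out 5, but exhaustive search shows no assignment into 5 paper rolls of capacity 35 m exists — the minimum is 6.

No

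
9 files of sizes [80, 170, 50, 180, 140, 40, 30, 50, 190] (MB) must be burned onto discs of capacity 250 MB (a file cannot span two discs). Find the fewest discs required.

4

Total = 190 + 180 + 170 + 140 + 80 + 50 + 50 + 40 + 30 = 930 MB.
Lower bound: ⌈930/250⌉ = 4 discs.
A packing using 4 discs:
  disc 1: 190 + 50 = 240
  disc 2: 180 + 50 = 230
  disc 3: 170 + 80 = 250
  disc 4: 140 + 40 + 30 = 210
This matches the lower bound, so 4 is optimal.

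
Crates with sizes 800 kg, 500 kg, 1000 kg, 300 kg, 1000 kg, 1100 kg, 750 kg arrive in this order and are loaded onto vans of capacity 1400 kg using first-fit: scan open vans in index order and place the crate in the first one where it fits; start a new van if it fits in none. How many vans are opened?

  800 → van 1 (new)  [load 800/1400]
  500 → van 1  [load 1300/1400]
  1000 → van 2 (new)  [load 1000/1400]
  300 → van 2  [load 1300/1400]
  1000 → van 3 (new)  [load 1000/1400]
  1100 → van 4 (new)  [load 1100/1400]
  750 → van 5 (new)  [load 750/1400]
5 vans opened.

5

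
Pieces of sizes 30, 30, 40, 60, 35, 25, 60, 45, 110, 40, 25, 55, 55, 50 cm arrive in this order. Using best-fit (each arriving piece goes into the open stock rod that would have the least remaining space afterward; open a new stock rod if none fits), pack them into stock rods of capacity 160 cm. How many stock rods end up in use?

  30 → stock rod 1 (new)  [load 30/160]
  30 → stock rod 1  [load 60/160]
  40 → stock rod 1  [load 100/160]
  60 → stock rod 1  [load 160/160]
  35 → stock rod 2 (new)  [load 35/160]
  25 → stock rod 2  [load 60/160]
  60 → stock rod 2  [load 120/160]
  45 → stock rod 3 (new)  [load 45/160]
  110 → stock rod 3  [load 155/160]
  40 → stock rod 2  [load 160/160]
  25 → stock rod 4 (new)  [load 25/160]
  55 → stock rod 4  [load 80/160]
  55 → stock rod 4  [load 135/160]
  50 → stock rod 5 (new)  [load 50/160]
5 stock rods opened.

5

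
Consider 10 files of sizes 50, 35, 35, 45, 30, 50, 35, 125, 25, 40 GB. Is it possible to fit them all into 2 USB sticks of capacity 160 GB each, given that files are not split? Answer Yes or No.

Total = 470 GB; ⌈470/160⌉ = 3.
At least 3 USB sticks are required, but only 2 are allowed.

No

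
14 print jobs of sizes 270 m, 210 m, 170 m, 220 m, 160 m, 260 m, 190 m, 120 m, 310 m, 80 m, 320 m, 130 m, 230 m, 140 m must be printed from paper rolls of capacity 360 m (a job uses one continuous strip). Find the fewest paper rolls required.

9

Total = 320 + 310 + 270 + 260 + 230 + 220 + 210 + 190 + 170 + 160 + 140 + 130 + 120 + 80 = 2810 m.
Lower bound: ⌈2810/360⌉ = 8 paper rolls.
A packing using 9 paper rolls:
  roll 1: 320 = 320
  roll 2: 310 = 310
  roll 3: 270 + 80 = 350
  roll 4: 260 = 260
  roll 5: 230 + 130 = 360
  roll 6: 220 + 140 = 360
  roll 7: 210 + 120 = 330
  roll 8: 190 + 170 = 360
  roll 9: 160 = 160
No arrangement into 8 paper rolls stays within capacity, so 9 is optimal.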